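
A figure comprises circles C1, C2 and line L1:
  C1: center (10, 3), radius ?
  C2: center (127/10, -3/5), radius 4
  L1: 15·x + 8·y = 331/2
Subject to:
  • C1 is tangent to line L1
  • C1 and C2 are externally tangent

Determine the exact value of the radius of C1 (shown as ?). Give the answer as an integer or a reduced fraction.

1. [C1‖L1]  r_C1² − 1/4 = 0  ⇒  r_C1 = 1/2 (r>0 drops 1)
2. [ext C1·C2]  r_C1² + 8r_C1 − 17/4 = 0  ⇒  r_C1 = 1/2 (r>0 drops 1)

1/2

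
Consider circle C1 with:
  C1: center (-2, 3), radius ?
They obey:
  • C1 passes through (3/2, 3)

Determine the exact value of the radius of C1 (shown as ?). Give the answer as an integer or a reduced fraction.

7/2

1. [C1∋P]  r_C1² − 49/4 = 0  ⇒  r_C1 = 7/2 (r>0 drops 1)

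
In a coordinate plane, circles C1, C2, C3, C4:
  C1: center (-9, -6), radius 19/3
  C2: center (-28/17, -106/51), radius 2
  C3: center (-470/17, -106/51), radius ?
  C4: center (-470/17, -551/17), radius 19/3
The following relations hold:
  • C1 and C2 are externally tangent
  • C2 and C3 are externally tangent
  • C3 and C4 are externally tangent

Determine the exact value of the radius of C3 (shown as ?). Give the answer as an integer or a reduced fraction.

24

1. [ext C2·C3]  r_C3² + 4r_C3 − 672 = 0  ⇒  r_C3 = 24 (r>0 drops 1)
2. [ext C3·C4]  r_C3² + (38/3)r_C3 − 880 = 0  ⇒  r_C3 = 24 (r>0 drops 1)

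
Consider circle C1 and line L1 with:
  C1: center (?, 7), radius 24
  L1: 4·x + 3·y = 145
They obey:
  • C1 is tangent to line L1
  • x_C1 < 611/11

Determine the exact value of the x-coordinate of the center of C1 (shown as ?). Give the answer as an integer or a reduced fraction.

1. [C1‖L1]  x_C1² − 62x_C1 + 61 = 0  ⇒  x_C1 = 1 or 61
2. given x_C1 < 611/11: keep 1

1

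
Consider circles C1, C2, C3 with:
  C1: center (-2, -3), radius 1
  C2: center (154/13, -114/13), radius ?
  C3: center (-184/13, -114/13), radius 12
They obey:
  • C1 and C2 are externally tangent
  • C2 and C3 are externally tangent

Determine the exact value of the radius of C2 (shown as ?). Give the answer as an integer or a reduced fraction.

1. [ext C1·C2]  r_C2² + 2r_C2 − 224 = 0  ⇒  r_C2 = 14 (r>0 drops 1)
2. [ext C2·C3]  r_C2² + 24r_C2 − 532 = 0  ⇒  r_C2 = 14 (r>0 drops 1)

14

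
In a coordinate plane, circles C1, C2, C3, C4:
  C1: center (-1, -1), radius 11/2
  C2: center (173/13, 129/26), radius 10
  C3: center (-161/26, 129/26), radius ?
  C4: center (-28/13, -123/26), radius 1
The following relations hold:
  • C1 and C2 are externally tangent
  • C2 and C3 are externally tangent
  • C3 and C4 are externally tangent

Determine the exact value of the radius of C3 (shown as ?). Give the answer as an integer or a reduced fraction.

1. [ext C2·C3]  r_C3² + 20r_C3 − 1121/4 = 0  ⇒  r_C3 = 19/2 (r>0 drops 1)
2. [ext C3·C4]  r_C3² + 2r_C3 − 437/4 = 0  ⇒  r_C3 = 19/2 (r>0 drops 1)

19/2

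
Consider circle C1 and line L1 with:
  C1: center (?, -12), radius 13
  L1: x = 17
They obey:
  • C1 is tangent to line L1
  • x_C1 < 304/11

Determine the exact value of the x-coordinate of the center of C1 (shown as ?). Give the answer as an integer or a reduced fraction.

1. [C1‖L1]  x_C1² − 34x_C1 + 120 = 0  ⇒  x_C1 = 4 or 30
2. given x_C1 < 304/11: keep 4

4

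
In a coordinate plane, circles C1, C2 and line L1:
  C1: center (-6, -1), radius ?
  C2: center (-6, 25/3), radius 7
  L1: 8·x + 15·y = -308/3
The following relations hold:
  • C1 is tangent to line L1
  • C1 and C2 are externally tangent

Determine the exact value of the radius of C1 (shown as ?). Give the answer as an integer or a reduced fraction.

7/3

1. [C1‖L1]  r_C1² − 49/9 = 0  ⇒  r_C1 = 7/3 (r>0 drops 1)
2. [ext C1·C2]  r_C1² + 14r_C1 − 343/9 = 0  ⇒  r_C1 = 7/3 (r>0 drops 1)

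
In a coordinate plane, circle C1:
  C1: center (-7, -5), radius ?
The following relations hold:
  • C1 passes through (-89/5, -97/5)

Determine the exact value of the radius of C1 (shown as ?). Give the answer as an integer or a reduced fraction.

1. [C1∋P]  r_C1² − 324 = 0  ⇒  r_C1 = 18 (r>0 drops 1)

18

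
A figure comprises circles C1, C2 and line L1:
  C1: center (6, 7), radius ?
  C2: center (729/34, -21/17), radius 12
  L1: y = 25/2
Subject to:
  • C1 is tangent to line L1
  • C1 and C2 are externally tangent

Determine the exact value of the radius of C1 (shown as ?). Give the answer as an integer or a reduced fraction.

11/2

1. [C1‖L1]  r_C1² − 121/4 = 0  ⇒  r_C1 = 11/2 (r>0 drops 1)
2. [ext C1·C2]  r_C1² + 24r_C1 − 649/4 = 0  ⇒  r_C1 = 11/2 (r>0 drops 1)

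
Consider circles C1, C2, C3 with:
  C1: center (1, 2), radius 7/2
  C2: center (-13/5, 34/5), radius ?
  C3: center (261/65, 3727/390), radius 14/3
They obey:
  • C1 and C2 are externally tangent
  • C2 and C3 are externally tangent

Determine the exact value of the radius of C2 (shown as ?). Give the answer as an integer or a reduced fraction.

1. [ext C1·C2]  r_C2² + 7r_C2 − 95/4 = 0  ⇒  r_C2 = 5/2 (r>0 drops 1)
2. [ext C2·C3]  r_C2² + (28/3)r_C2 − 355/12 = 0  ⇒  r_C2 = 5/2 (r>0 drops 1)

5/2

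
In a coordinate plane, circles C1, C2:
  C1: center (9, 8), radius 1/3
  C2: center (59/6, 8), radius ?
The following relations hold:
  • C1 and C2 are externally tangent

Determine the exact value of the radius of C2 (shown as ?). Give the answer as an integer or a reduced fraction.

1/2

1. [ext C1·C2]  r_C2² + (2/3)r_C2 − 7/12 = 0  ⇒  r_C2 = 1/2 (r>0 drops 1)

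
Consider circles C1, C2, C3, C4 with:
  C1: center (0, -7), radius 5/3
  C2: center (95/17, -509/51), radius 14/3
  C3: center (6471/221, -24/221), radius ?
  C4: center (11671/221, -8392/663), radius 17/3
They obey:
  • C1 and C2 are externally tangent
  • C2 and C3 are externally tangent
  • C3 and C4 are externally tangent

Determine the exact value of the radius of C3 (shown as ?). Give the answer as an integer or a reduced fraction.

21

1. [ext C2·C3]  r_C3² + (28/3)r_C3 − 637 = 0  ⇒  r_C3 = 21 (r>0 drops 1)
2. [ext C3·C4]  r_C3² + (34/3)r_C3 − 679 = 0  ⇒  r_C3 = 21 (r>0 drops 1)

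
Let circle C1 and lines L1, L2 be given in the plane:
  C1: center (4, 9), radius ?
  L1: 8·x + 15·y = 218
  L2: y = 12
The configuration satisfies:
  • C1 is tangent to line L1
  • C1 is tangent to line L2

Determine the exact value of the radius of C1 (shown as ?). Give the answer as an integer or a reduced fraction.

1. [C1‖L1]  r_C1² − 9 = 0  ⇒  r_C1 = 3 (r>0 drops 1)
2. [C1‖L2]  r_C1² − 9 = 0  ⇒  r_C1 = 3 (r>0 drops 1)

3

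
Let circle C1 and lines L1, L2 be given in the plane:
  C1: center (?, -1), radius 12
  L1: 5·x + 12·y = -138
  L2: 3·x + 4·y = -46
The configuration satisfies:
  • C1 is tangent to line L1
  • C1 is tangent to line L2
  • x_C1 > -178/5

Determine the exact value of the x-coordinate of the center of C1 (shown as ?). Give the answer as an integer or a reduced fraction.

6

1. [C1‖L1]  x_C1² + (252/5)x_C1 − 1692/5 = 0  ⇒  x_C1 = -282/5 or 6
2. [C1‖L2]  x_C1² + 28x_C1 − 204 = 0  ⇒  x_C1 = -34 or 6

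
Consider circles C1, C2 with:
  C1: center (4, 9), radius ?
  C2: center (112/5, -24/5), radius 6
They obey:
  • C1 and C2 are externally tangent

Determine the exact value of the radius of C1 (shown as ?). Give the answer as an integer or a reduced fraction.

17

1. [ext C1·C2]  r_C1² + 12r_C1 − 493 = 0  ⇒  r_C1 = 17 (r>0 drops 1)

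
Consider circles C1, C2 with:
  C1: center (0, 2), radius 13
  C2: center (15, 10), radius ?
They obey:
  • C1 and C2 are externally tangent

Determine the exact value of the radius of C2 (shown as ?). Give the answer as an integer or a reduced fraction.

4

1. [ext C1·C2]  r_C2² + 26r_C2 − 120 = 0  ⇒  r_C2 = 4 (r>0 drops 1)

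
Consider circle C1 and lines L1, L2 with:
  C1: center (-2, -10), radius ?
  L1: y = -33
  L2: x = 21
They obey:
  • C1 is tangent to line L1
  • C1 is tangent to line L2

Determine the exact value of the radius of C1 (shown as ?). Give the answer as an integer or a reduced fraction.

1. [C1‖L1]  r_C1² − 529 = 0  ⇒  r_C1 = 23 (r>0 drops 1)
2. [C1‖L2]  r_C1² − 529 = 0  ⇒  r_C1 = 23 (r>0 drops 1)

23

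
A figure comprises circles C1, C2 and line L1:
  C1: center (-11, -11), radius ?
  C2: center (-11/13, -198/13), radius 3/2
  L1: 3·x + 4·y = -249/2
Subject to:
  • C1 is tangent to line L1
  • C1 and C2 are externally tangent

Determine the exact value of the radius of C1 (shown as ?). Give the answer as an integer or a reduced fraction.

19/2

1. [C1‖L1]  r_C1² − 361/4 = 0  ⇒  r_C1 = 19/2 (r>0 drops 1)
2. [ext C1·C2]  r_C1² + 3r_C1 − 475/4 = 0  ⇒  r_C1 = 19/2 (r>0 drops 1)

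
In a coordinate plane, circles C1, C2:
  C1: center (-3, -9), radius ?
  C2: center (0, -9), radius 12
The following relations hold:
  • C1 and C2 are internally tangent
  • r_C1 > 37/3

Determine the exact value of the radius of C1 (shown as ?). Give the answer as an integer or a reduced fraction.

15

1. [int C1,C2]  r_C1² − 24r_C1 + 135 = 0  ⇒  r_C1 = 9 or 15
2. given r_C1 > 37/3: keep 15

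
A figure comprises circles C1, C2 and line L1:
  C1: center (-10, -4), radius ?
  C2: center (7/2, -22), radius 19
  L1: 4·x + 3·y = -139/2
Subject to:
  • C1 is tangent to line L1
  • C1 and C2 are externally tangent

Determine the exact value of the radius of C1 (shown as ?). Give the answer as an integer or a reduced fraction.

1. [C1‖L1]  r_C1² − 49/4 = 0  ⇒  r_C1 = 7/2 (r>0 drops 1)
2. [ext C1·C2]  r_C1² + 38r_C1 − 581/4 = 0  ⇒  r_C1 = 7/2 (r>0 drops 1)

7/2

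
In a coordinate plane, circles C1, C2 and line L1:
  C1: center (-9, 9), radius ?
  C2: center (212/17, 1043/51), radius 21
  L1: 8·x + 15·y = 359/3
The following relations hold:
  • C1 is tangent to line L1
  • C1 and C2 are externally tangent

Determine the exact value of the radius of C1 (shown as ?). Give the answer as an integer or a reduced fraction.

1. [C1‖L1]  r_C1² − 100/9 = 0  ⇒  r_C1 = 10/3 (r>0 drops 1)
2. [ext C1·C2]  r_C1² + 42r_C1 − 1360/9 = 0  ⇒  r_C1 = 10/3 (r>0 drops 1)

10/3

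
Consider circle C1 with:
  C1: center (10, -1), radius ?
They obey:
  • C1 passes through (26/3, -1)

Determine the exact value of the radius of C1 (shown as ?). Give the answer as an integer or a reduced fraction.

4/3

1. [C1∋P]  r_C1² − 16/9 = 0  ⇒  r_C1 = 4/3 (r>0 drops 1)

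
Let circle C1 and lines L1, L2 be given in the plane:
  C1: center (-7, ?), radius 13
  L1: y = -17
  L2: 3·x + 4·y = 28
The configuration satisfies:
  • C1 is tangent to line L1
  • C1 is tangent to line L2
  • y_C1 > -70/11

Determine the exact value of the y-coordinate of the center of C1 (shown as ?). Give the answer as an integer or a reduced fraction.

-4

1. [C1‖L1]  y_C1² + 34y_C1 + 120 = 0  ⇒  y_C1 = -30 or -4
2. [C1‖L2]  y_C1² − (49/2)y_C1 − 114 = 0  ⇒  y_C1 = -4 or 57/2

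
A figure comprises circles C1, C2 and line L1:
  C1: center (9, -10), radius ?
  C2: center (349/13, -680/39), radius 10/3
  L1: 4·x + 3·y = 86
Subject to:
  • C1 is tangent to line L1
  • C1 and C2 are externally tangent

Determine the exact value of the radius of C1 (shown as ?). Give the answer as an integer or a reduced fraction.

1. [C1‖L1]  r_C1² − 256 = 0  ⇒  r_C1 = 16 (r>0 drops 1)
2. [ext C1·C2]  r_C1² + (20/3)r_C1 − 1088/3 = 0  ⇒  r_C1 = 16 (r>0 drops 1)

16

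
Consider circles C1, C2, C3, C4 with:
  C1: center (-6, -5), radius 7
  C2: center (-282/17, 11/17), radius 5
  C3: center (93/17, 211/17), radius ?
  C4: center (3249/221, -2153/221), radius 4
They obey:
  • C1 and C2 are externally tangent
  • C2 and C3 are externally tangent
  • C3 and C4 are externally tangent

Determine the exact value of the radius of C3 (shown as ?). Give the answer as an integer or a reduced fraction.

1. [ext C2·C3]  r_C3² + 10r_C3 − 600 = 0  ⇒  r_C3 = 20 (r>0 drops 1)
2. [ext C3·C4]  r_C3² + 8r_C3 − 560 = 0  ⇒  r_C3 = 20 (r>0 drops 1)

20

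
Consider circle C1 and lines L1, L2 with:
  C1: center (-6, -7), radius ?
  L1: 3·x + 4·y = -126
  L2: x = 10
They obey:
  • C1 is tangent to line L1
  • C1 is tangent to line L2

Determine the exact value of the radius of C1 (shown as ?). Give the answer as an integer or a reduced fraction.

1. [C1‖L1]  r_C1² − 256 = 0  ⇒  r_C1 = 16 (r>0 drops 1)
2. [C1‖L2]  r_C1² − 256 = 0  ⇒  r_C1 = 16 (r>0 drops 1)

16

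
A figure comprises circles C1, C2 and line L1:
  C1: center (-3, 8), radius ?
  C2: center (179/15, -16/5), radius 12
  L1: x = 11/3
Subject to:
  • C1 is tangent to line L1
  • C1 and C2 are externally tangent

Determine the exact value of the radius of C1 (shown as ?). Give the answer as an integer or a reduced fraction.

1. [C1‖L1]  r_C1² − 400/9 = 0  ⇒  r_C1 = 20/3 (r>0 drops 1)
2. [ext C1·C2]  r_C1² + 24r_C1 − 1840/9 = 0  ⇒  r_C1 = 20/3 (r>0 drops 1)

20/3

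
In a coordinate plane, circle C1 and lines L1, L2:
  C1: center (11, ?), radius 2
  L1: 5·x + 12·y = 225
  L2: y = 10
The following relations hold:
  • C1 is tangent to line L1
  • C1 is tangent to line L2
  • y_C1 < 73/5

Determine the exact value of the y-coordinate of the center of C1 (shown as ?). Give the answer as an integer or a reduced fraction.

12

1. [C1‖L1]  y_C1² − (85/3)y_C1 + 196 = 0  ⇒  y_C1 = 12 or 49/3
2. [C1‖L2]  y_C1² − 20y_C1 + 96 = 0  ⇒  y_C1 = 8 or 12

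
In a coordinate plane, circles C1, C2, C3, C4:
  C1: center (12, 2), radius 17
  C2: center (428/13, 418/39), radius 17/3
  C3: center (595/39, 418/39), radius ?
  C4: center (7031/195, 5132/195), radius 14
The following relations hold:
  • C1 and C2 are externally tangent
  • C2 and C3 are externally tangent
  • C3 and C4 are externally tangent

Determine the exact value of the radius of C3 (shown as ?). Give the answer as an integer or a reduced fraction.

1. [ext C2·C3]  r_C3² + (34/3)r_C3 − 280 = 0  ⇒  r_C3 = 12 (r>0 drops 1)
2. [ext C3·C4]  r_C3² + 28r_C3 − 480 = 0  ⇒  r_C3 = 12 (r>0 drops 1)

12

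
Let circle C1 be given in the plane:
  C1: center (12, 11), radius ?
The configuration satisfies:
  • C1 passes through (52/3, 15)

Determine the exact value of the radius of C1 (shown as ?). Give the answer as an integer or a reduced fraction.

20/3

1. [C1∋P]  r_C1² − 400/9 = 0  ⇒  r_C1 = 20/3 (r>0 drops 1)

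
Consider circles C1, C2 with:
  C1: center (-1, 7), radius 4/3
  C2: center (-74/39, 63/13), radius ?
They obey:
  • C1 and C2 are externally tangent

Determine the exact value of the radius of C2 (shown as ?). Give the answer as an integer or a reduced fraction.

1. [ext C1·C2]  r_C2² + (8/3)r_C2 − 11/3 = 0  ⇒  r_C2 = 1 (r>0 drops 1)

1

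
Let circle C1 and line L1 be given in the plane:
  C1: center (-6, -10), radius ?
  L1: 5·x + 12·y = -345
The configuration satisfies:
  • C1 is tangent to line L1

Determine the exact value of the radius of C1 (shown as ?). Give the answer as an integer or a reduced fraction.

1. [C1‖L1]  r_C1² − 225 = 0  ⇒  r_C1 = 15 (r>0 drops 1)

15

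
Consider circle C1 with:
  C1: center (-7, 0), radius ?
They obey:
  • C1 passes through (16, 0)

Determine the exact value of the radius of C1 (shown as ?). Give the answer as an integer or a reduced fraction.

1. [C1∋P]  r_C1² − 529 = 0  ⇒  r_C1 = 23 (r>0 drops 1)

23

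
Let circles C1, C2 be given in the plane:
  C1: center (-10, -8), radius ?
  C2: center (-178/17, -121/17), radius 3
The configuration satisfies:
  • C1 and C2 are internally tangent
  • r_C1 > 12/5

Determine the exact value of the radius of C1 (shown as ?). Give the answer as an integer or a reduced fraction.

4

1. [int C1,C2]  r_C1² − 6r_C1 + 8 = 0  ⇒  r_C1 = 2 or 4
2. given r_C1 > 12/5: keep 4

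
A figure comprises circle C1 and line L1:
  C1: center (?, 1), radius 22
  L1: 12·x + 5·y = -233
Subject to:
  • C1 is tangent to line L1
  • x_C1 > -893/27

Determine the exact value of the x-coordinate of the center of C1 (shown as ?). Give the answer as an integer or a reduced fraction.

4

1. [C1‖L1]  x_C1² + (119/3)x_C1 − 524/3 = 0  ⇒  x_C1 = -131/3 or 4
2. given x_C1 > -893/27: keep 4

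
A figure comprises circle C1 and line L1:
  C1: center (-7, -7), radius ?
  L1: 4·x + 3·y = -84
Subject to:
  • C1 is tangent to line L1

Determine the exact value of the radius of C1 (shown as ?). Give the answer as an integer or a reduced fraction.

7

1. [C1‖L1]  r_C1² − 49 = 0  ⇒  r_C1 = 7 (r>0 drops 1)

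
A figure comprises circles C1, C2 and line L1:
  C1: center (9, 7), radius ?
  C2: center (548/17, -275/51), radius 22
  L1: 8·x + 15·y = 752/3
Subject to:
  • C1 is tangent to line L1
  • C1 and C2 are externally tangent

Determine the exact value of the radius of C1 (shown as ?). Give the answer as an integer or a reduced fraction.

1. [C1‖L1]  r_C1² − 169/9 = 0  ⇒  r_C1 = 13/3 (r>0 drops 1)
2. [ext C1·C2]  r_C1² + 44r_C1 − 1885/9 = 0  ⇒  r_C1 = 13/3 (r>0 drops 1)

13/3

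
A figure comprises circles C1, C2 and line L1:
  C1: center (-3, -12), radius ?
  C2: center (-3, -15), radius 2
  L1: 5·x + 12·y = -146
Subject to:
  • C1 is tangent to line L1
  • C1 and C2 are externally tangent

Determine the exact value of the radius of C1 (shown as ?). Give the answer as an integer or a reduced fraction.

1

1. [C1‖L1]  r_C1² − 1 = 0  ⇒  r_C1 = 1 (r>0 drops 1)
2. [ext C1·C2]  r_C1² + 4r_C1 − 5 = 0  ⇒  r_C1 = 1 (r>0 drops 1)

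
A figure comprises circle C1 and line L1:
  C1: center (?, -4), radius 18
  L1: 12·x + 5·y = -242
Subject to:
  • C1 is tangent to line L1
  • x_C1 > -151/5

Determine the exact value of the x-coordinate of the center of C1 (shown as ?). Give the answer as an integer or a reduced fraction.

1. [C1‖L1]  x_C1² + 37x_C1 − 38 = 0  ⇒  x_C1 = -38 or 1
2. given x_C1 > -151/5: keep 1

1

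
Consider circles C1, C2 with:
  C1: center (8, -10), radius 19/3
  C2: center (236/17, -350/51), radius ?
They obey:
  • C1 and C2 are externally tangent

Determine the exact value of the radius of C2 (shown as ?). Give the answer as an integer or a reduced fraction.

1. [ext C1·C2]  r_C2² + (38/3)r_C2 − 13/3 = 0  ⇒  r_C2 = 1/3 (r>0 drops 1)

1/3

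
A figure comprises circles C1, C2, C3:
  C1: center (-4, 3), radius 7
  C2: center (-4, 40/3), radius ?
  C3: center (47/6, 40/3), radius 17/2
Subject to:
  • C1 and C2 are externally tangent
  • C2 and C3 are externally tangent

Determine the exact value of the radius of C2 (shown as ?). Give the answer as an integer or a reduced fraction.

1. [ext C1·C2]  r_C2² + 14r_C2 − 520/9 = 0  ⇒  r_C2 = 10/3 (r>0 drops 1)
2. [ext C2·C3]  r_C2² + 17r_C2 − 610/9 = 0  ⇒  r_C2 = 10/3 (r>0 drops 1)

10/3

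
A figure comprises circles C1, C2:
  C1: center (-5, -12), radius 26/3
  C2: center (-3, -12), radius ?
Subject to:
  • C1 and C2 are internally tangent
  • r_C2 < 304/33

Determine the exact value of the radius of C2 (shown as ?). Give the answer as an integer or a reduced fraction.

1. [int C1,C2]  r_C2² − (52/3)r_C2 + 640/9 = 0  ⇒  r_C2 = 20/3 or 32/3
2. given r_C2 < 304/33: keep 20/3

20/3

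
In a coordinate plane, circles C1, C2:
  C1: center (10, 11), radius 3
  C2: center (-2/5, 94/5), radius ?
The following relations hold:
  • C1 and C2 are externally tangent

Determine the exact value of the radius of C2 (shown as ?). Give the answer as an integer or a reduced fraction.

10

1. [ext C1·C2]  r_C2² + 6r_C2 − 160 = 0  ⇒  r_C2 = 10 (r>0 drops 1)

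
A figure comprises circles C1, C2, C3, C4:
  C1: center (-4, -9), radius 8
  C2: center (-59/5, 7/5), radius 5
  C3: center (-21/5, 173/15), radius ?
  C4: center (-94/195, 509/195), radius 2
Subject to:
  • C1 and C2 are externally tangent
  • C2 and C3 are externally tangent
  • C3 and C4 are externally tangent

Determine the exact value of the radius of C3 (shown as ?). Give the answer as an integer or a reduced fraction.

23/3

1. [ext C2·C3]  r_C3² + 10r_C3 − 1219/9 = 0  ⇒  r_C3 = 23/3 (r>0 drops 1)
2. [ext C3·C4]  r_C3² + 4r_C3 − 805/9 = 0  ⇒  r_C3 = 23/3 (r>0 drops 1)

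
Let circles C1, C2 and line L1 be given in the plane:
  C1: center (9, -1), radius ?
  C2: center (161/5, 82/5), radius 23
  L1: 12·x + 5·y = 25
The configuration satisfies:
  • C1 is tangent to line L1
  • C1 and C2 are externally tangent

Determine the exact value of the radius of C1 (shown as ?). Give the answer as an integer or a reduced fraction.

1. [C1‖L1]  r_C1² − 36 = 0  ⇒  r_C1 = 6 (r>0 drops 1)
2. [ext C1·C2]  r_C1² + 46r_C1 − 312 = 0  ⇒  r_C1 = 6 (r>0 drops 1)

6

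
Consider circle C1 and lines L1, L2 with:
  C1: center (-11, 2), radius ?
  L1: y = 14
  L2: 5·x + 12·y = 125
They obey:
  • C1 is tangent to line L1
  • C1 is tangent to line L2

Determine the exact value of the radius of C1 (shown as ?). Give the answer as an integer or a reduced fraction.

1. [C1‖L1]  r_C1² − 144 = 0  ⇒  r_C1 = 12 (r>0 drops 1)
2. [C1‖L2]  r_C1² − 144 = 0  ⇒  r_C1 = 12 (r>0 drops 1)

12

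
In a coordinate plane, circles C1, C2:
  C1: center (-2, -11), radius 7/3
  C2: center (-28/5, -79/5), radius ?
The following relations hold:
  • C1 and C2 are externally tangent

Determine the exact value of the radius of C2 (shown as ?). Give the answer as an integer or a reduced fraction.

1. [ext C1·C2]  r_C2² + (14/3)r_C2 − 275/9 = 0  ⇒  r_C2 = 11/3 (r>0 drops 1)

11/3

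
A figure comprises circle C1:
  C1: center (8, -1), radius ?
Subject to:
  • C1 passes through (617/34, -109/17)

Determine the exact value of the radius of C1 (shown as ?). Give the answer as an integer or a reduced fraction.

23/2

1. [C1∋P]  r_C1² − 529/4 = 0  ⇒  r_C1 = 23/2 (r>0 drops 1)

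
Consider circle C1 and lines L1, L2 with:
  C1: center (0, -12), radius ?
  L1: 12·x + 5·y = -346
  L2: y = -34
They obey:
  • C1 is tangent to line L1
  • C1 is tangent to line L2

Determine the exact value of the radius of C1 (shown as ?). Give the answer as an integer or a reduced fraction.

1. [C1‖L1]  r_C1² − 484 = 0  ⇒  r_C1 = 22 (r>0 drops 1)
2. [C1‖L2]  r_C1² − 484 = 0  ⇒  r_C1 = 22 (r>0 drops 1)

22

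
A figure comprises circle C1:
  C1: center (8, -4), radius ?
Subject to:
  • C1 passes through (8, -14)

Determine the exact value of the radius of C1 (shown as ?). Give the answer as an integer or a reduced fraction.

1. [C1∋P]  r_C1² − 100 = 0  ⇒  r_C1 = 10 (r>0 drops 1)

10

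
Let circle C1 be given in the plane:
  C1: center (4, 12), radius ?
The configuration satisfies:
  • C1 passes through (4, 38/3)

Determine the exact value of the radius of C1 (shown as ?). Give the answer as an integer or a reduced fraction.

2/3

1. [C1∋P]  r_C1² − 4/9 = 0  ⇒  r_C1 = 2/3 (r>0 drops 1)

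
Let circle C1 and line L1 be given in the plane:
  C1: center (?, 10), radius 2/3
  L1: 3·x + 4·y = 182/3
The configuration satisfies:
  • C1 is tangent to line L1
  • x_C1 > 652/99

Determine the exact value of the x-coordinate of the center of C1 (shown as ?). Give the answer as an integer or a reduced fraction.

1. [C1‖L1]  x_C1² − (124/9)x_C1 + 416/9 = 0  ⇒  x_C1 = 52/9 or 8
2. given x_C1 > 652/99: keep 8

8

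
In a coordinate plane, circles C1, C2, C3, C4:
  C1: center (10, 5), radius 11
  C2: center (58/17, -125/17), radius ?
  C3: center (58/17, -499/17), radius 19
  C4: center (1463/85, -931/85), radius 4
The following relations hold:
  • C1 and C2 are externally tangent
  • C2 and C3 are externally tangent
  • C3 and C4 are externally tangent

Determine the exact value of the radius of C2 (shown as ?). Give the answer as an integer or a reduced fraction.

1. [ext C1·C2]  r_C2² + 22r_C2 − 75 = 0  ⇒  r_C2 = 3 (r>0 drops 1)
2. [ext C2·C3]  r_C2² + 38r_C2 − 123 = 0  ⇒  r_C2 = 3 (r>0 drops 1)

3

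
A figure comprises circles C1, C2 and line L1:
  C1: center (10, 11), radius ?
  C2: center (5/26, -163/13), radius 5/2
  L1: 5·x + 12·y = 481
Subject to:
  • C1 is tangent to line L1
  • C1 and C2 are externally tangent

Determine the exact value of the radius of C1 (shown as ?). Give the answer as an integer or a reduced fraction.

1. [C1‖L1]  r_C1² − 529 = 0  ⇒  r_C1 = 23 (r>0 drops 1)
2. [ext C1·C2]  r_C1² + 5r_C1 − 644 = 0  ⇒  r_C1 = 23 (r>0 drops 1)

23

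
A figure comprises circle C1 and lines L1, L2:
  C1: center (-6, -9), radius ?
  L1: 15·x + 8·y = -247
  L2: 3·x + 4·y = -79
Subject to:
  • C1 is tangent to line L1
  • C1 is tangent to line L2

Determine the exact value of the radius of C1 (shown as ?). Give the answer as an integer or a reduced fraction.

1. [C1‖L1]  r_C1² − 25 = 0  ⇒  r_C1 = 5 (r>0 drops 1)
2. [C1‖L2]  r_C1² − 25 = 0  ⇒  r_C1 = 5 (r>0 drops 1)

5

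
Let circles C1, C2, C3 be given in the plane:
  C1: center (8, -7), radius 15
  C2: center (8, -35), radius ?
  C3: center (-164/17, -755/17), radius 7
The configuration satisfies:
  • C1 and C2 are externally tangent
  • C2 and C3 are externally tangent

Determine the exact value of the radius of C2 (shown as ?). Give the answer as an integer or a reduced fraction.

1. [ext C1·C2]  r_C2² + 30r_C2 − 559 = 0  ⇒  r_C2 = 13 (r>0 drops 1)
2. [ext C2·C3]  r_C2² + 14r_C2 − 351 = 0  ⇒  r_C2 = 13 (r>0 drops 1)

13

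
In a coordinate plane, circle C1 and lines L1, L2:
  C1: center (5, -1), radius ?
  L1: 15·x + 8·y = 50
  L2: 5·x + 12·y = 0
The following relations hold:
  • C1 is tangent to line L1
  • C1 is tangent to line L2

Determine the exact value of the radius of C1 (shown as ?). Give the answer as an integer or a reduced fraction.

1

1. [C1‖L1]  r_C1² − 1 = 0  ⇒  r_C1 = 1 (r>0 drops 1)
2. [C1‖L2]  r_C1² − 1 = 0  ⇒  r_C1 = 1 (r>0 drops 1)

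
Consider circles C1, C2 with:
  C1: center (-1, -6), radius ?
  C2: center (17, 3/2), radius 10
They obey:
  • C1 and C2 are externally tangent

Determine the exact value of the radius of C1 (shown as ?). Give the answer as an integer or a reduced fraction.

1. [ext C1·C2]  r_C1² + 20r_C1 − 1121/4 = 0  ⇒  r_C1 = 19/2 (r>0 drops 1)

19/2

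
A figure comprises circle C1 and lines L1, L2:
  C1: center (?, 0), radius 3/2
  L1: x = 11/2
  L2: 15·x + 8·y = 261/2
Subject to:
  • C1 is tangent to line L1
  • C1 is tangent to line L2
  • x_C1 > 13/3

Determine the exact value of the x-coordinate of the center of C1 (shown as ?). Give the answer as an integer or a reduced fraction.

7

1. [C1‖L1]  x_C1² − 11x_C1 + 28 = 0  ⇒  x_C1 = 4 or 7
2. [C1‖L2]  x_C1² − (87/5)x_C1 + 364/5 = 0  ⇒  x_C1 = 7 or 52/5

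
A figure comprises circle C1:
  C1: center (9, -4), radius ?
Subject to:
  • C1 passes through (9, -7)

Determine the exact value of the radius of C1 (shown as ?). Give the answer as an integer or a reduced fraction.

3

1. [C1∋P]  r_C1² − 9 = 0  ⇒  r_C1 = 3 (r>0 drops 1)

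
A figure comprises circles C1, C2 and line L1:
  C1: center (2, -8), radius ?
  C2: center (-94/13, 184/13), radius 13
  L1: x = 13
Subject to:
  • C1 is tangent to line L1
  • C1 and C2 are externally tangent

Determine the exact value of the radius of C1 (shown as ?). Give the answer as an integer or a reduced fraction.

11

1. [C1‖L1]  r_C1² − 121 = 0  ⇒  r_C1 = 11 (r>0 drops 1)
2. [ext C1·C2]  r_C1² + 26r_C1 − 407 = 0  ⇒  r_C1 = 11 (r>0 drops 1)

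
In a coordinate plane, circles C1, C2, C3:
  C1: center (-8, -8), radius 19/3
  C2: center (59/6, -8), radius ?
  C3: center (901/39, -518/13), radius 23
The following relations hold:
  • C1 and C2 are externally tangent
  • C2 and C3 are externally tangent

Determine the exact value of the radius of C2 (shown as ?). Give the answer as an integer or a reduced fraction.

1. [ext C1·C2]  r_C2² + (38/3)r_C2 − 3335/12 = 0  ⇒  r_C2 = 23/2 (r>0 drops 1)
2. [ext C2·C3]  r_C2² + 46r_C2 − 2645/4 = 0  ⇒  r_C2 = 23/2 (r>0 drops 1)

23/2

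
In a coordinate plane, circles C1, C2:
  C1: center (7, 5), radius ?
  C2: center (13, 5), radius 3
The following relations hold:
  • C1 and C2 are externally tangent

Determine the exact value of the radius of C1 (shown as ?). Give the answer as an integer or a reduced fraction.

3

1. [ext C1·C2]  r_C1² + 6r_C1 − 27 = 0  ⇒  r_C1 = 3 (r>0 drops 1)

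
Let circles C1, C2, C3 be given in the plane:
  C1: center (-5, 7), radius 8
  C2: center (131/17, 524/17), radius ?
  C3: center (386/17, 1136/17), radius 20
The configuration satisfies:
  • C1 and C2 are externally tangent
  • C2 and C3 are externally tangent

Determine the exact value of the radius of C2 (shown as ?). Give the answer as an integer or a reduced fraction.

1. [ext C1·C2]  r_C2² + 16r_C2 − 665 = 0  ⇒  r_C2 = 19 (r>0 drops 1)
2. [ext C2·C3]  r_C2² + 40r_C2 − 1121 = 0  ⇒  r_C2 = 19 (r>0 drops 1)

19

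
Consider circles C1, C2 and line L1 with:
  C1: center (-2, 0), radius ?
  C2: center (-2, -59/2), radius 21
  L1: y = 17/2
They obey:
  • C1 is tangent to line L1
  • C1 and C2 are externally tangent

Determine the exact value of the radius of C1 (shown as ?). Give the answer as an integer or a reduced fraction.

1. [C1‖L1]  r_C1² − 289/4 = 0  ⇒  r_C1 = 17/2 (r>0 drops 1)
2. [ext C1·C2]  r_C1² + 42r_C1 − 1717/4 = 0  ⇒  r_C1 = 17/2 (r>0 drops 1)

17/2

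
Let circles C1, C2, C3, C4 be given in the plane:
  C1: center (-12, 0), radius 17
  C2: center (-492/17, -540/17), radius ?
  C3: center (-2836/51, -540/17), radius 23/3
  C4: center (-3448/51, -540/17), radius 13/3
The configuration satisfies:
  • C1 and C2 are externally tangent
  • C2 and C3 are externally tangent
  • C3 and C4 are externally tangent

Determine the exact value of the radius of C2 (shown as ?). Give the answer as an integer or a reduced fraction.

19

1. [ext C1·C2]  r_C2² + 34r_C2 − 1007 = 0  ⇒  r_C2 = 19 (r>0 drops 1)
2. [ext C2·C3]  r_C2² + (46/3)r_C2 − 1957/3 = 0  ⇒  r_C2 = 19 (r>0 drops 1)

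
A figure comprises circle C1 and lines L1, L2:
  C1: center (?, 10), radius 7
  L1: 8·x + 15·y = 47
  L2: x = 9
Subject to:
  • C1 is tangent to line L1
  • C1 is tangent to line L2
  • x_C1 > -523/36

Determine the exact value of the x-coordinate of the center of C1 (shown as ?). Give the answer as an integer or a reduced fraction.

2

1. [C1‖L1]  x_C1² + (103/4)x_C1 − 111/2 = 0  ⇒  x_C1 = -111/4 or 2
2. [C1‖L2]  x_C1² − 18x_C1 + 32 = 0  ⇒  x_C1 = 2 or 16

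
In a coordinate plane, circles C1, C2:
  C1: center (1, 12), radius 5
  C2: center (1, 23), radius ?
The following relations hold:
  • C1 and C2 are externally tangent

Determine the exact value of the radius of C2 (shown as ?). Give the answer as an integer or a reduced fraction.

6

1. [ext C1·C2]  r_C2² + 10r_C2 − 96 = 0  ⇒  r_C2 = 6 (r>0 drops 1)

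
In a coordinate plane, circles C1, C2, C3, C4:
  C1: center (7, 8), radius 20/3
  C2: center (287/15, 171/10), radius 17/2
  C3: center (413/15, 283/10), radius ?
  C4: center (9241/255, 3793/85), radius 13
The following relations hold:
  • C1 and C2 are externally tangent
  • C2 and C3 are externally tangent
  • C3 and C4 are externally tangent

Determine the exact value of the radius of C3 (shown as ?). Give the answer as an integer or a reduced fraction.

11/2

1. [ext C2·C3]  r_C3² + 17r_C3 − 495/4 = 0  ⇒  r_C3 = 11/2 (r>0 drops 1)
2. [ext C3·C4]  r_C3² + 26r_C3 − 693/4 = 0  ⇒  r_C3 = 11/2 (r>0 drops 1)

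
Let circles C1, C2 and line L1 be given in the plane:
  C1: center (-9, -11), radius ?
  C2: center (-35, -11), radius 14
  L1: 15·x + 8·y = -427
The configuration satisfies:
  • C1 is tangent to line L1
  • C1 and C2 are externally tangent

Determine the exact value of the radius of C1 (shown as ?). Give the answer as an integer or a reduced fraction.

1. [C1‖L1]  r_C1² − 144 = 0  ⇒  r_C1 = 12 (r>0 drops 1)
2. [ext C1·C2]  r_C1² + 28r_C1 − 480 = 0  ⇒  r_C1 = 12 (r>0 drops 1)

12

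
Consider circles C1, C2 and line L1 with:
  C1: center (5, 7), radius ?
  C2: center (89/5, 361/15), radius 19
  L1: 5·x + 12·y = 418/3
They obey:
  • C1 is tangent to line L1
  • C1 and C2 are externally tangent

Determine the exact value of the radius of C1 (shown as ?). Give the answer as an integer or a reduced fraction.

1. [C1‖L1]  r_C1² − 49/9 = 0  ⇒  r_C1 = 7/3 (r>0 drops 1)
2. [ext C1·C2]  r_C1² + 38r_C1 − 847/9 = 0  ⇒  r_C1 = 7/3 (r>0 drops 1)

7/3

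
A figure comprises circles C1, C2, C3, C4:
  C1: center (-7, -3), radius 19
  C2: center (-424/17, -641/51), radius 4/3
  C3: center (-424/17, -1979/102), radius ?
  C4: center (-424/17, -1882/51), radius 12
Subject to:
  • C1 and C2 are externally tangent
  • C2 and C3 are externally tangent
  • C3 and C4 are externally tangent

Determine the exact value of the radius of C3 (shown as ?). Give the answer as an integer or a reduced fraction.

1. [ext C2·C3]  r_C3² + (8/3)r_C3 − 539/12 = 0  ⇒  r_C3 = 11/2 (r>0 drops 1)
2. [ext C3·C4]  r_C3² + 24r_C3 − 649/4 = 0  ⇒  r_C3 = 11/2 (r>0 drops 1)

11/2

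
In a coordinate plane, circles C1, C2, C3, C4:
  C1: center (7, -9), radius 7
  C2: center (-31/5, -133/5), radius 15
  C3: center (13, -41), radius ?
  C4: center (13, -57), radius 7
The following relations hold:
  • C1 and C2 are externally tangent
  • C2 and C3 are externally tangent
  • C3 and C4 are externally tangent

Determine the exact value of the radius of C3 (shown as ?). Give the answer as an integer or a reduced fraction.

1. [ext C2·C3]  r_C3² + 30r_C3 − 351 = 0  ⇒  r_C3 = 9 (r>0 drops 1)
2. [ext C3·C4]  r_C3² + 14r_C3 − 207 = 0  ⇒  r_C3 = 9 (r>0 drops 1)

9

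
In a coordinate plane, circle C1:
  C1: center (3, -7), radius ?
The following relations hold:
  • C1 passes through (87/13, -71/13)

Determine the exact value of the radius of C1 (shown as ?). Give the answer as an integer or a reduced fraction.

1. [C1∋P]  r_C1² − 16 = 0  ⇒  r_C1 = 4 (r>0 drops 1)

4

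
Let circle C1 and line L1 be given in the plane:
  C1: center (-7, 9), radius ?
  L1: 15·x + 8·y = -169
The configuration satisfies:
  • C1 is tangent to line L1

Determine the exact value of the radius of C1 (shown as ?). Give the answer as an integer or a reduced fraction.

1. [C1‖L1]  r_C1² − 64 = 0  ⇒  r_C1 = 8 (r>0 drops 1)

8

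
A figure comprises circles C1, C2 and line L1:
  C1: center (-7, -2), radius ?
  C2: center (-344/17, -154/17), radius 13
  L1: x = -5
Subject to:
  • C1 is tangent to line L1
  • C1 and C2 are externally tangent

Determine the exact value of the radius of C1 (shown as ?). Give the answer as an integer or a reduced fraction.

1. [C1‖L1]  r_C1² − 4 = 0  ⇒  r_C1 = 2 (r>0 drops 1)
2. [ext C1·C2]  r_C1² + 26r_C1 − 56 = 0  ⇒  r_C1 = 2 (r>0 drops 1)

2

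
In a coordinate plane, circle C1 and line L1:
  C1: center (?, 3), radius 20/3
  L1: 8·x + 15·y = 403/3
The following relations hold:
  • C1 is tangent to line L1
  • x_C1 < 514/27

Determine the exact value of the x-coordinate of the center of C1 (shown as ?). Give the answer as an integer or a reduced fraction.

-3

1. [C1‖L1]  x_C1² − (67/3)x_C1 − 76 = 0  ⇒  x_C1 = -3 or 76/3
2. given x_C1 < 514/27: keep -3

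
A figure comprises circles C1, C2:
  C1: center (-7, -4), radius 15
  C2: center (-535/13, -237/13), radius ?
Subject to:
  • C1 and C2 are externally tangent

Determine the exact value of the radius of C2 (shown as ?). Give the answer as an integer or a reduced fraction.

1. [ext C1·C2]  r_C2² + 30r_C2 − 1144 = 0  ⇒  r_C2 = 22 (r>0 drops 1)

22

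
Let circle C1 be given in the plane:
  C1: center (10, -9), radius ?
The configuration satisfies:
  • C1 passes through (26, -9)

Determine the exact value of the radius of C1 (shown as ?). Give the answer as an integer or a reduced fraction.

1. [C1∋P]  r_C1² − 256 = 0  ⇒  r_C1 = 16 (r>0 drops 1)

16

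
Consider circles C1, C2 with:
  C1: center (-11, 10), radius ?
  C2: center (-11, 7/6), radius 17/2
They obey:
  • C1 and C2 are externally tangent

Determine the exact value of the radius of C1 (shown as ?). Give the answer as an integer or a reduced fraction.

1/3

1. [ext C1·C2]  r_C1² + 17r_C1 − 52/9 = 0  ⇒  r_C1 = 1/3 (r>0 drops 1)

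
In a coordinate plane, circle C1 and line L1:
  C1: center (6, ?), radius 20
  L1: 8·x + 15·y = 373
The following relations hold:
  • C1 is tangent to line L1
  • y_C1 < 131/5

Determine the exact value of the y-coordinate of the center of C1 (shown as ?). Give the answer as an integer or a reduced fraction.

-1

1. [C1‖L1]  y_C1² − (130/3)y_C1 − 133/3 = 0  ⇒  y_C1 = -1 or 133/3
2. given y_C1 < 131/5: keep -1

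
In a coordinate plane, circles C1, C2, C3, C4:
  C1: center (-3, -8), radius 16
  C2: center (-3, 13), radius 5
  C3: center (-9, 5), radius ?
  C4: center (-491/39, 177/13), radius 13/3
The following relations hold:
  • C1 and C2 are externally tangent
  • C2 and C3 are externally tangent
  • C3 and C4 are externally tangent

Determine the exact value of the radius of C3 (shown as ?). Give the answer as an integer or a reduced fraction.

1. [ext C2·C3]  r_C3² + 10r_C3 − 75 = 0  ⇒  r_C3 = 5 (r>0 drops 1)
2. [ext C3·C4]  r_C3² + (26/3)r_C3 − 205/3 = 0  ⇒  r_C3 = 5 (r>0 drops 1)

5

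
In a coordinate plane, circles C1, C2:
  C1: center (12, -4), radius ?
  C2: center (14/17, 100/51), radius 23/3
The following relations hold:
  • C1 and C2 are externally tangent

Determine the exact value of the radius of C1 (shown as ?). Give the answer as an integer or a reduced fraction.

5

1. [ext C1·C2]  r_C1² + (46/3)r_C1 − 305/3 = 0  ⇒  r_C1 = 5 (r>0 drops 1)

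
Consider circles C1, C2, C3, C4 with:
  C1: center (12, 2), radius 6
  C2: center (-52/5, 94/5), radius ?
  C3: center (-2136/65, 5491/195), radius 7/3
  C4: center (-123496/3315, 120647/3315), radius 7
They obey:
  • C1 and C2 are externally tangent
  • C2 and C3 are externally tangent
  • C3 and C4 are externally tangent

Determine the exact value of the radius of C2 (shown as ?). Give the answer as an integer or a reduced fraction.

1. [ext C1·C2]  r_C2² + 12r_C2 − 748 = 0  ⇒  r_C2 = 22 (r>0 drops 1)
2. [ext C2·C3]  r_C2² + (14/3)r_C2 − 1760/3 = 0  ⇒  r_C2 = 22 (r>0 drops 1)

22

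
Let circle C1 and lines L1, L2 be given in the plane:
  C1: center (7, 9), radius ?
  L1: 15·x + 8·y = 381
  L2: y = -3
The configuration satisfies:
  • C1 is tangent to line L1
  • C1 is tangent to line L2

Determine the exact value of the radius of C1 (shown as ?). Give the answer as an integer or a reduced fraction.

12

1. [C1‖L1]  r_C1² − 144 = 0  ⇒  r_C1 = 12 (r>0 drops 1)
2. [C1‖L2]  r_C1² − 144 = 0  ⇒  r_C1 = 12 (r>0 drops 1)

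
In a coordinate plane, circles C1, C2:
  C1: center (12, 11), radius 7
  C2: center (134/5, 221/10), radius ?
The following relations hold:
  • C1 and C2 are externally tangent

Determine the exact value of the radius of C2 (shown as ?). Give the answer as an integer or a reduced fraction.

23/2

1. [ext C1·C2]  r_C2² + 14r_C2 − 1173/4 = 0  ⇒  r_C2 = 23/2 (r>0 drops 1)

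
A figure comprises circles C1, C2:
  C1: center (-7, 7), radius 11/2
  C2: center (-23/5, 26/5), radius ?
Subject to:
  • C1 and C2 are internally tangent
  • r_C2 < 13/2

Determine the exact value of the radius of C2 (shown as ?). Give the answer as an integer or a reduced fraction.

5/2

1. [int C1,C2]  r_C2² − 11r_C2 + 85/4 = 0  ⇒  r_C2 = 5/2 or 17/2
2. given r_C2 < 13/2: keep 5/2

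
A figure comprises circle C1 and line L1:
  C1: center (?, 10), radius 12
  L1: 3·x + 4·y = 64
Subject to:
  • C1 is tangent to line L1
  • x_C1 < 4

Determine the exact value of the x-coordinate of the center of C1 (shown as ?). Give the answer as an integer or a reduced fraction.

-12

1. [C1‖L1]  x_C1² − 16x_C1 − 336 = 0  ⇒  x_C1 = -12 or 28
2. given x_C1 < 4: keep -12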